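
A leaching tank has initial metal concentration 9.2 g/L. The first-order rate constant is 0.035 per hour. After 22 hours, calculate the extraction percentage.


53.6987%

Compute the exponent:
-k * t = -0.035 * 22 = -0.77
Remaining concentration:
C = 9.2 * exp(-0.77)
= 9.2 * 0.4630130683
= 4.259720228 g/L
Extracted = 9.2 - 4.259720228 = 4.940279772 g/L
Extraction % = 4.940279772 / 9.2 * 100
= 53.6987%


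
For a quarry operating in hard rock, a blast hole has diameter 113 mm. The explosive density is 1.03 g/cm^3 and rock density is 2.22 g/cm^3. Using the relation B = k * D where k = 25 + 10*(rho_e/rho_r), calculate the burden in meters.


First, compute k:
rho_e / rho_r = 1.03 / 2.22 = 0.463963964
k = 25 + 10 * 0.463963964 = 29.63963964
Then, compute burden:
B = k * D / 1000 = 29.63963964 * 113 / 1000
= 3349.279279 / 1000
= 3.3493 m

3.3493 m


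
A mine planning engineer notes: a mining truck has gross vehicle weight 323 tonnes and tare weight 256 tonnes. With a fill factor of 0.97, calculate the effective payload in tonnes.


64.99 tonnes

Maximum payload = gross - tare
= 323 - 256 = 67 tonnes
Effective payload = max payload * fill factor
= 67 * 0.97
= 64.99 tonnes


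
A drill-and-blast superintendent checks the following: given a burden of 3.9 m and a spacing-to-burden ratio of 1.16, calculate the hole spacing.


4.524 m

Spacing = burden * ratio
= 3.9 * 1.16
= 4.524 m


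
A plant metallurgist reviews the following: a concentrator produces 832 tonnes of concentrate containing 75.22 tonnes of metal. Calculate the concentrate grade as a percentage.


Grade = (metal in concentrate / concentrate mass) * 100
= (75.22 / 832) * 100
= 0.09040865385 * 100
= 9.0409%

9.0409%


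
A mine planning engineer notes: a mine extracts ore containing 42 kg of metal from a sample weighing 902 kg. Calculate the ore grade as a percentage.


4.6563%

Ore grade = (metal mass / ore mass) * 100
= (42 / 902) * 100
= 0.0465631929 * 100
= 4.6563%


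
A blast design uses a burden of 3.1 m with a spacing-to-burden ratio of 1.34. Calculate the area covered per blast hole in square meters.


12.8774 m^2

First, find the spacing:
Spacing = burden * ratio = 3.1 * 1.34
= 4.154 m
Then, calculate the area:
Area = burden * spacing = 3.1 * 4.154
= 12.8774 m^2


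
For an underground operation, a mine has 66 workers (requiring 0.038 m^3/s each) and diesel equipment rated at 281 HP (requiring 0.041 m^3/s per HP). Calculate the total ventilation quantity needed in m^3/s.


Airflow for workers:
Q_people = 66 * 0.038 = 2.508 m^3/s
Airflow for diesel equipment:
Q_diesel = 281 * 0.041 = 11.521 m^3/s
Total ventilation:
Q_total = 2.508 + 11.521
= 14.029 m^3/s

14.029 m^3/s


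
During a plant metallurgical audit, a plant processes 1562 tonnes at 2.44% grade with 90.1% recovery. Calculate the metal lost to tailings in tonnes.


3.7732 tonnes

Total metal in feed:
= 1562 * 2.44 / 100 = 38.1128 tonnes
Metal recovered:
= 38.1128 * 90.1 / 100 = 34.3396328 tonnes
Metal lost to tailings:
= 38.1128 - 34.3396328
= 3.7732 tonnes


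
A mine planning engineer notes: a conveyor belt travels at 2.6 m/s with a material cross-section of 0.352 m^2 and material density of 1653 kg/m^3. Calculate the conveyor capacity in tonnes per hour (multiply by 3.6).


5446.1722 t/h

Volumetric flow = speed * area
= 2.6 * 0.352 = 0.9152 m^3/s
Mass flow = volumetric * density
= 0.9152 * 1653 = 1512.8256 kg/s
Convert to t/h: multiply by 3.6
Capacity = 1512.8256 * 3.6
= 5446.1722 t/h


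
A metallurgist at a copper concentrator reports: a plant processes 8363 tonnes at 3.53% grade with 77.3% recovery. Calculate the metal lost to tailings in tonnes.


Total metal in feed:
= 8363 * 3.53 / 100 = 295.2139 tonnes
Metal recovered:
= 295.2139 * 77.3 / 100 = 228.2003447 tonnes
Metal lost to tailings:
= 295.2139 - 228.2003447
= 67.0136 tonnes

67.0136 tonnes


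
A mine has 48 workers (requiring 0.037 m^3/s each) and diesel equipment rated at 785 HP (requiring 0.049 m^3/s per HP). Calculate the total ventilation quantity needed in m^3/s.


40.241 m^3/s

Airflow for workers:
Q_people = 48 * 0.037 = 1.776 m^3/s
Airflow for diesel equipment:
Q_diesel = 785 * 0.049 = 38.465 m^3/s
Total ventilation:
Q_total = 1.776 + 38.465
= 40.241 m^3/s


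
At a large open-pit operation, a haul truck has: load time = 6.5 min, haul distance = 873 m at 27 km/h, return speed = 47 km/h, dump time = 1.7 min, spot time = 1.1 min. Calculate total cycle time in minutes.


12.3545 min

Convert haul speed to m/min: 27 * 1000/60 = 450 m/min
Haul time = 873 / 450 = 1.94 min
Convert return speed to m/min: 47 * 1000/60 = 783.3333333 m/min
Return time = 873 / 783.3333333 = 1.114468085 min
Total cycle time:
= 6.5 + 1.94 + 1.7 + 1.114468085 + 1.1
= 12.3545 min


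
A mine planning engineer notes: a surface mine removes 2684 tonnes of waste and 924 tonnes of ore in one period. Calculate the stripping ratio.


Stripping ratio = waste tonnage / ore tonnage
= 2684 / 924
= 2.9048

2.9048


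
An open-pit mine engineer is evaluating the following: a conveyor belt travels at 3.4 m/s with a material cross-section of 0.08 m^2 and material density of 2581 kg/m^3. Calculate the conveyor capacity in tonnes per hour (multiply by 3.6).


Volumetric flow = speed * area
= 3.4 * 0.08 = 0.272 m^3/s
Mass flow = volumetric * density
= 0.272 * 2581 = 702.032 kg/s
Convert to t/h: multiply by 3.6
Capacity = 702.032 * 3.6
= 2527.3152 t/h

2527.3152 t/h


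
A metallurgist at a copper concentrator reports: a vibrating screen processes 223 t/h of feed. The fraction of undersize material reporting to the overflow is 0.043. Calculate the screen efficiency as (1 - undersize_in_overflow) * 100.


Screen efficiency = (1 - fraction of undersize in overflow) * 100
= (1 - 0.043) * 100
= 0.957 * 100
= 95.7%

95.7%


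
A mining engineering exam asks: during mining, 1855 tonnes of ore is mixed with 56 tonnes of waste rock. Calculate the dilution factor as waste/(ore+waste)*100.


Total material = ore + waste
= 1855 + 56 = 1911 tonnes
Dilution = waste / total * 100
= 56 / 1911 * 100
= 0.0293040293 * 100
= 2.9304%

2.9304%


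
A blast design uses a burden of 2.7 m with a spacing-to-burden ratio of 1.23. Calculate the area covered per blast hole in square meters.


First, find the spacing:
Spacing = burden * ratio = 2.7 * 1.23
= 3.321 m
Then, calculate the area:
Area = burden * spacing = 2.7 * 3.321
= 8.9667 m^2

8.9667 m^2


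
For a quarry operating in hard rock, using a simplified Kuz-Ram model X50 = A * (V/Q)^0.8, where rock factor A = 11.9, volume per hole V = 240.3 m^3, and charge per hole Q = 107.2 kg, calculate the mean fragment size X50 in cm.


22.6983 cm

Compute V/Q:
V/Q = 240.3 / 107.2 = 2.241604478
Raise to the power 0.8:
(V/Q)^0.8 = 2.241604478^0.8 = 1.907423761
Multiply by A:
X50 = 11.9 * 1.907423761
= 22.6983 cm


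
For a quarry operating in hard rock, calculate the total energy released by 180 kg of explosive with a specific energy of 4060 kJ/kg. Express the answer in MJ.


730.8 MJ

Energy = mass * specific_energy / 1000
= 180 * 4060 / 1000
= 730800 / 1000
= 730.8 MJ


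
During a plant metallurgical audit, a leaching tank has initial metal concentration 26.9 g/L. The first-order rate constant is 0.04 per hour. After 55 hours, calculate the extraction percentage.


Compute the exponent:
-k * t = -0.04 * 55 = -2.2
Remaining concentration:
C = 26.9 * exp(-2.2)
= 26.9 * 0.1108031584
= 2.98060496 g/L
Extracted = 26.9 - 2.98060496 = 23.91939504 g/L
Extraction % = 23.91939504 / 26.9 * 100
= 88.9197%

88.9197%


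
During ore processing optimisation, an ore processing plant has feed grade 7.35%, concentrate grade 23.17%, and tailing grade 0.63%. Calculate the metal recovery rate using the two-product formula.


Using the two-product formula:
R = 100 * c * (f - t) / (f * (c - t))
Numerator = 100 * 23.17 * (7.35 - 0.63)
= 100 * 23.17 * 6.72
= 15570.24
Denominator = 7.35 * (23.17 - 0.63)
= 7.35 * 22.54
= 165.669
R = 15570.24 / 165.669
= 93.984%

93.984%


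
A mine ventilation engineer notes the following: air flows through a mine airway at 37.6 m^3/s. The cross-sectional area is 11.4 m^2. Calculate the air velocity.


3.2982 m/s

Velocity = flow rate / cross-sectional area
= 37.6 / 11.4
= 3.2982 m/s


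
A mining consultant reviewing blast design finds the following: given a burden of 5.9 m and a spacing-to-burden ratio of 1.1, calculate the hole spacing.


Spacing = burden * ratio
= 5.9 * 1.1
= 6.49 m

6.49 m


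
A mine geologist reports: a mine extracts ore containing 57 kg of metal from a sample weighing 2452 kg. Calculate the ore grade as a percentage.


2.3246%

Ore grade = (metal mass / ore mass) * 100
= (57 / 2452) * 100
= 0.02324632953 * 100
= 2.3246%


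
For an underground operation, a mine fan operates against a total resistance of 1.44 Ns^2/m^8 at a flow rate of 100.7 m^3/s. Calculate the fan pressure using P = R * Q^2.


14602.3056 Pa

Compute Q^2:
Q^2 = 100.7^2 = 10140.49
Compute pressure:
P = R * Q^2 = 1.44 * 10140.49
= 14602.3056 Pa


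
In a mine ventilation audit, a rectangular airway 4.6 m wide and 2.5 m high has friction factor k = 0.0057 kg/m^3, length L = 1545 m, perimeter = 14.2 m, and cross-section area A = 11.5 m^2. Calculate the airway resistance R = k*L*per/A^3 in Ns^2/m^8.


0.0822 Ns^2/m^8

Compute the numerator:
k * L * per = 0.0057 * 1545 * 14.2
= 125.0523
Compute the denominator:
A^3 = 11.5^3 = 1520.875
Resistance:
R = 125.0523 / 1520.875
= 0.0822 Ns^2/m^8


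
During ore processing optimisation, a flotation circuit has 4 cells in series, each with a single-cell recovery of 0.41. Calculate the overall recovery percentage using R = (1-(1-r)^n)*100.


Complement of single-cell recovery:
1 - r = 1 - 0.41 = 0.59
Raise to power n:
(1 - r)^4 = 0.59^4 = 0.12117361
Overall recovery:
R = (1 - 0.12117361) * 100
= 87.8826%

87.8826%


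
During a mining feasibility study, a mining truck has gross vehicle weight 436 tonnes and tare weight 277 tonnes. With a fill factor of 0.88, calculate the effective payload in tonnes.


Maximum payload = gross - tare
= 436 - 277 = 159 tonnes
Effective payload = max payload * fill factor
= 159 * 0.88
= 139.92 tonnes

139.92 tonnes


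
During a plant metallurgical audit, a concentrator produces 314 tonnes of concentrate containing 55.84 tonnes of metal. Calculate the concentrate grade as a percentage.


17.7834%

Grade = (metal in concentrate / concentrate mass) * 100
= (55.84 / 314) * 100
= 0.1778343949 * 100
= 17.7834%


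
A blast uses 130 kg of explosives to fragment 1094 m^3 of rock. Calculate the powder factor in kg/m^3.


0.1188 kg/m^3

Powder factor = explosive mass / rock volume
= 130 / 1094
= 0.1188 kg/m^3


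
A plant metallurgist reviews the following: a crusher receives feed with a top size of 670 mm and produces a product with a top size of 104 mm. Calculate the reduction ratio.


6.4423

Reduction ratio = feed size / product size
= 670 / 104
= 6.4423


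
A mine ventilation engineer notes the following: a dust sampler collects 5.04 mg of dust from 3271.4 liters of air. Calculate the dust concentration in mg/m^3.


Convert liters to m^3: 1 m^3 = 1000 L
Concentration = mass / volume * 1000
= 5.04 / 3271.4 * 1000
= 0.001540624809 * 1000
= 1.5406 mg/m^3

1.5406 mg/m^3


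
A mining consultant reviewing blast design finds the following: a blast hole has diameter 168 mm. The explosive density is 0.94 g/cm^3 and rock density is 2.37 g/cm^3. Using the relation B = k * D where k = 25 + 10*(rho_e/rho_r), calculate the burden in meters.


First, compute k:
rho_e / rho_r = 0.94 / 2.37 = 0.3966244726
k = 25 + 10 * 0.3966244726 = 28.96624473
Then, compute burden:
B = k * D / 1000 = 28.96624473 * 168 / 1000
= 4866.329114 / 1000
= 4.8663 m

4.8663 m


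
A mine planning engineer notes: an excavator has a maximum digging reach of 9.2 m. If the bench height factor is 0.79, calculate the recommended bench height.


7.268 m

Bench height = reach * factor
= 9.2 * 0.79
= 7.268 m


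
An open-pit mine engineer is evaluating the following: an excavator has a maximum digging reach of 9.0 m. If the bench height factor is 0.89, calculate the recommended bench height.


8.01 m

Bench height = reach * factor
= 9.0 * 0.89
= 8.01 m


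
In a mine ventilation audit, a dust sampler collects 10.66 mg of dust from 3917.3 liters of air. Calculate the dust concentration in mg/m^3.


Convert liters to m^3: 1 m^3 = 1000 L
Concentration = mass / volume * 1000
= 10.66 / 3917.3 * 1000
= 0.002721262094 * 1000
= 2.7213 mg/m^3

2.7213 mg/m^3


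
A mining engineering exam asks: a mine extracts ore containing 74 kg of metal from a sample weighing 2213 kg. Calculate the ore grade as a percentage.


3.3439%

Ore grade = (metal mass / ore mass) * 100
= (74 / 2213) * 100
= 0.0334387709 * 100
= 3.3439%


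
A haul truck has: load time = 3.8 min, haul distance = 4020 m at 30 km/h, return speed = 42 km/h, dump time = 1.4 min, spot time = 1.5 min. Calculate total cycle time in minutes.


20.4829 min

Convert haul speed to m/min: 30 * 1000/60 = 500 m/min
Haul time = 4020 / 500 = 8.04 min
Convert return speed to m/min: 42 * 1000/60 = 700 m/min
Return time = 4020 / 700 = 5.742857143 min
Total cycle time:
= 3.8 + 8.04 + 1.4 + 5.742857143 + 1.5
= 20.4829 min


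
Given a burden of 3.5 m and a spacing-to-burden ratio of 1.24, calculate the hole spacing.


4.34 m

Spacing = burden * ratio
= 3.5 * 1.24
= 4.34 m


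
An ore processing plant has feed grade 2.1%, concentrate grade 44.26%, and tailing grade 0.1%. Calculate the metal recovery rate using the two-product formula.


95.4538%

Using the two-product formula:
R = 100 * c * (f - t) / (f * (c - t))
Numerator = 100 * 44.26 * (2.1 - 0.1)
= 100 * 44.26 * 2.0
= 8852.0
Denominator = 2.1 * (44.26 - 0.1)
= 2.1 * 44.16
= 92.736
R = 8852.0 / 92.736
= 95.4538%


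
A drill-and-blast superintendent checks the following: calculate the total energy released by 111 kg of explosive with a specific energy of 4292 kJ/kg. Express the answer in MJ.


Energy = mass * specific_energy / 1000
= 111 * 4292 / 1000
= 476412 / 1000
= 476.412 MJ

476.412 MJ


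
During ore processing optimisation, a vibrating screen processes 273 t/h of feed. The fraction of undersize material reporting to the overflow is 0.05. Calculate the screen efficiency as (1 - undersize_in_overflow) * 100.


95.0%

Screen efficiency = (1 - fraction of undersize in overflow) * 100
= (1 - 0.05) * 100
= 0.95 * 100
= 95.0%


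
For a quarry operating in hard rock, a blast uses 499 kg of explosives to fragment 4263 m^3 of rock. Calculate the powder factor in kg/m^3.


0.1171 kg/m^3

Powder factor = explosive mass / rock volume
= 499 / 4263
= 0.1171 kg/m^3


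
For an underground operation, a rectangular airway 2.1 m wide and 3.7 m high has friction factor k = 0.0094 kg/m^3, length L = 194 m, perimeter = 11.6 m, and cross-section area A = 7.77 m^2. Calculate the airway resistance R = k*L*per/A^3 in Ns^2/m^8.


Compute the numerator:
k * L * per = 0.0094 * 194 * 11.6
= 21.15376
Compute the denominator:
A^3 = 7.77^3 = 469.097433
Resistance:
R = 21.15376 / 469.097433
= 0.0451 Ns^2/m^8

0.0451 Ns^2/m^8


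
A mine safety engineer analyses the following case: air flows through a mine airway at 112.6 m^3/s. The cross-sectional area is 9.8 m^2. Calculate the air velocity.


Velocity = flow rate / cross-sectional area
= 112.6 / 9.8
= 11.4898 m/s

11.4898 m/s


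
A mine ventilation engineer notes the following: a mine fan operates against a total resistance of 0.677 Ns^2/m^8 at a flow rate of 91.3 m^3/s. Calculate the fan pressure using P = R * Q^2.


Compute Q^2:
Q^2 = 91.3^2 = 8335.69
Compute pressure:
P = R * Q^2 = 0.677 * 8335.69
= 5643.2621 Pa

5643.2621 Pa


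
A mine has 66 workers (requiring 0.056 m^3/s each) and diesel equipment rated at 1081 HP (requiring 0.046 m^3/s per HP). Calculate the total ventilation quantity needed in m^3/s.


53.422 m^3/s

Airflow for workers:
Q_people = 66 * 0.056 = 3.696 m^3/s
Airflow for diesel equipment:
Q_diesel = 1081 * 0.046 = 49.726 m^3/s
Total ventilation:
Q_total = 3.696 + 49.726
= 53.422 m^3/s


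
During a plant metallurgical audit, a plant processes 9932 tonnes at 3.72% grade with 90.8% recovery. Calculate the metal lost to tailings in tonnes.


Total metal in feed:
= 9932 * 3.72 / 100 = 369.4704 tonnes
Metal recovered:
= 369.4704 * 90.8 / 100 = 335.4791232 tonnes
Metal lost to tailings:
= 369.4704 - 335.4791232
= 33.9913 tonnes

33.9913 tonnes


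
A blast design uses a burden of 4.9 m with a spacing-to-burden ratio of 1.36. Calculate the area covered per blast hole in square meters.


First, find the spacing:
Spacing = burden * ratio = 4.9 * 1.36
= 6.664 m
Then, calculate the area:
Area = burden * spacing = 4.9 * 6.664
= 32.6536 m^2

32.6536 m^2


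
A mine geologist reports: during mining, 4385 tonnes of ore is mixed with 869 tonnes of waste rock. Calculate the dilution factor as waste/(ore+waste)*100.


Total material = ore + waste
= 4385 + 869 = 5254 tonnes
Dilution = waste / total * 100
= 869 / 5254 * 100
= 0.1653977922 * 100
= 16.5398%

16.5398%


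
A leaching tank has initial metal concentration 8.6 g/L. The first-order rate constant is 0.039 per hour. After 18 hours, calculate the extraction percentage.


Compute the exponent:
-k * t = -0.039 * 18 = -0.702
Remaining concentration:
C = 8.6 * exp(-0.702)
= 8.6 * 0.4955931257
= 4.262100881 g/L
Extracted = 8.6 - 4.262100881 = 4.337899119 g/L
Extraction % = 4.337899119 / 8.6 * 100
= 50.4407%

50.4407%


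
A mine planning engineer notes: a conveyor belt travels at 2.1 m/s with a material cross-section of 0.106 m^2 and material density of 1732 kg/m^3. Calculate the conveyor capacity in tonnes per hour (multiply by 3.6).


Volumetric flow = speed * area
= 2.1 * 0.106 = 0.2226 m^3/s
Mass flow = volumetric * density
= 0.2226 * 1732 = 385.5432 kg/s
Convert to t/h: multiply by 3.6
Capacity = 385.5432 * 3.6
= 1387.9555 t/h

1387.9555 t/h


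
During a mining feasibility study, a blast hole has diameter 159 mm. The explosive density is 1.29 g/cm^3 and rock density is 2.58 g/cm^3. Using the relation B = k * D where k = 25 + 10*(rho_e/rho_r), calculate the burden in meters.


First, compute k:
rho_e / rho_r = 1.29 / 2.58 = 0.5
k = 25 + 10 * 0.5 = 30
Then, compute burden:
B = k * D / 1000 = 30 * 159 / 1000
= 4770 / 1000
= 4.77 m

4.77 m


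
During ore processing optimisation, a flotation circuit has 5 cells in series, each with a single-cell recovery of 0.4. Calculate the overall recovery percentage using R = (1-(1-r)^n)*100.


Complement of single-cell recovery:
1 - r = 1 - 0.4 = 0.6
Raise to power n:
(1 - r)^5 = 0.6^5 = 0.07776
Overall recovery:
R = (1 - 0.07776) * 100
= 92.224%

92.224%


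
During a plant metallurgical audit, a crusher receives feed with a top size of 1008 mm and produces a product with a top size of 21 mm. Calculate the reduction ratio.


48.0

Reduction ratio = feed size / product size
= 1008 / 21
= 48.0


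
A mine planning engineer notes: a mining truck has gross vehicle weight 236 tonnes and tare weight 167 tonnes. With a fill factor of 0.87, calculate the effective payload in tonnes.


Maximum payload = gross - tare
= 236 - 167 = 69 tonnes
Effective payload = max payload * fill factor
= 69 * 0.87
= 60.03 tonnes

60.03 tonnes


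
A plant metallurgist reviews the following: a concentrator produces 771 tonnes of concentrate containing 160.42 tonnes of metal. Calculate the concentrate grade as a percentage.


20.8067%

Grade = (metal in concentrate / concentrate mass) * 100
= (160.42 / 771) * 100
= 0.2080674449 * 100
= 20.8067%


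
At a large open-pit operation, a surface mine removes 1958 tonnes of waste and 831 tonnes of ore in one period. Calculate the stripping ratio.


2.3562

Stripping ratio = waste tonnage / ore tonnage
= 1958 / 831
= 2.3562


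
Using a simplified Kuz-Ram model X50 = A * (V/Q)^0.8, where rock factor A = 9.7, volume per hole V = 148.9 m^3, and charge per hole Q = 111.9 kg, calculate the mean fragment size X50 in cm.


12.1906 cm

Compute V/Q:
V/Q = 148.9 / 111.9 = 1.330652368
Raise to the power 0.8:
(V/Q)^0.8 = 1.330652368^0.8 = 1.256758088
Multiply by A:
X50 = 9.7 * 1.256758088
= 12.1906 cm


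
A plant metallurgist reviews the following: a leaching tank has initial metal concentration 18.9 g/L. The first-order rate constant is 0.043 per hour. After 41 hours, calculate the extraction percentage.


82.847%

Compute the exponent:
-k * t = -0.043 * 41 = -1.763
Remaining concentration:
C = 18.9 * exp(-1.763)
= 18.9 * 0.1715295027
= 3.2419076 g/L
Extracted = 18.9 - 3.2419076 = 15.6580924 g/L
Extraction % = 15.6580924 / 18.9 * 100
= 82.847%


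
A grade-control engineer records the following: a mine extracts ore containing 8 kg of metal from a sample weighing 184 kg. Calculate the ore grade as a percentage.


4.3478%

Ore grade = (metal mass / ore mass) * 100
= (8 / 184) * 100
= 0.04347826087 * 100
= 4.3478%


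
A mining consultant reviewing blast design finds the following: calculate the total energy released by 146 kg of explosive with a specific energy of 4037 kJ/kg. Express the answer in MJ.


589.402 MJ

Energy = mass * specific_energy / 1000
= 146 * 4037 / 1000
= 589402 / 1000
= 589.402 MJ


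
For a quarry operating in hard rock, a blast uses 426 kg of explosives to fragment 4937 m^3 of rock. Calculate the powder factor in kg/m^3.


Powder factor = explosive mass / rock volume
= 426 / 4937
= 0.0863 kg/m^3

0.0863 kg/m^3


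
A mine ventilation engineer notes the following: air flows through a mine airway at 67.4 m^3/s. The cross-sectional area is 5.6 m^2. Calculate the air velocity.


Velocity = flow rate / cross-sectional area
= 67.4 / 5.6
= 12.0357 m/s

12.0357 m/s


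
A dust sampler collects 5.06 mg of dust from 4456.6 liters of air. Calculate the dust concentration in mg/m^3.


1.1354 mg/m^3

Convert liters to m^3: 1 m^3 = 1000 L
Concentration = mass / volume * 1000
= 5.06 / 4456.6 * 1000
= 0.001135394696 * 1000
= 1.1354 mg/m^3


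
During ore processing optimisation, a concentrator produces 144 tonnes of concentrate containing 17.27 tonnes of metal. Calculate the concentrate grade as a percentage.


Grade = (metal in concentrate / concentrate mass) * 100
= (17.27 / 144) * 100
= 0.1199305556 * 100
= 11.9931%

11.9931%


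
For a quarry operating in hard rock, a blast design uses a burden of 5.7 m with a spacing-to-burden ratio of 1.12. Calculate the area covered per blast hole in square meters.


36.3888 m^2

First, find the spacing:
Spacing = burden * ratio = 5.7 * 1.12
= 6.384 m
Then, calculate the area:
Area = burden * spacing = 5.7 * 6.384
= 36.3888 m^2


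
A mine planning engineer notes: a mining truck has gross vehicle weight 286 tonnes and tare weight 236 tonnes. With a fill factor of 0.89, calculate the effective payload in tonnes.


44.5 tonnes

Maximum payload = gross - tare
= 286 - 236 = 50 tonnes
Effective payload = max payload * fill factor
= 50 * 0.89
= 44.5 tonnes


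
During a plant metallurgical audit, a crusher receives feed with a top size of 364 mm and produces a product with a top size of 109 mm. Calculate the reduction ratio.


Reduction ratio = feed size / product size
= 364 / 109
= 3.3394

3.3394


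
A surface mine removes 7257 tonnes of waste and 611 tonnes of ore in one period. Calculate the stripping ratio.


Stripping ratio = waste tonnage / ore tonnage
= 7257 / 611
= 11.8773

11.8773


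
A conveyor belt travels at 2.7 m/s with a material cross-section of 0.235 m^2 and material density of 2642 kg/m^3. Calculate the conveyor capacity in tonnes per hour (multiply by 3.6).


Volumetric flow = speed * area
= 2.7 * 0.235 = 0.6345 m^3/s
Mass flow = volumetric * density
= 0.6345 * 2642 = 1676.349 kg/s
Convert to t/h: multiply by 3.6
Capacity = 1676.349 * 3.6
= 6034.8564 t/h

6034.8564 t/h


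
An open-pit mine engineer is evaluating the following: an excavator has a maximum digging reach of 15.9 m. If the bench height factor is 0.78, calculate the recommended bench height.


12.402 m

Bench height = reach * factor
= 15.9 * 0.78
= 12.402 m


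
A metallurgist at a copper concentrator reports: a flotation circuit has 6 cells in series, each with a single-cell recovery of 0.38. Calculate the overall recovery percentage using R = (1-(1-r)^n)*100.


94.32%

Complement of single-cell recovery:
1 - r = 1 - 0.38 = 0.62
Raise to power n:
(1 - r)^6 = 0.62^6 = 0.05680023558
Overall recovery:
R = (1 - 0.05680023558) * 100
= 94.32%


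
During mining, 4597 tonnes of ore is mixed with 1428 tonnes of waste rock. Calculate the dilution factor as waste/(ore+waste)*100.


Total material = ore + waste
= 4597 + 1428 = 6025 tonnes
Dilution = waste / total * 100
= 1428 / 6025 * 100
= 0.2370124481 * 100
= 23.7012%

23.7012%


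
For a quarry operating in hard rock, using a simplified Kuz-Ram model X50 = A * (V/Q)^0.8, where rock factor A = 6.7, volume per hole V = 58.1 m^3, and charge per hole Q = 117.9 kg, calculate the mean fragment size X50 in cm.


3.8037 cm

Compute V/Q:
V/Q = 58.1 / 117.9 = 0.4927905004
Raise to the power 0.8:
(V/Q)^0.8 = 0.4927905004^0.8 = 0.5677143368
Multiply by A:
X50 = 6.7 * 0.5677143368
= 3.8037 cm


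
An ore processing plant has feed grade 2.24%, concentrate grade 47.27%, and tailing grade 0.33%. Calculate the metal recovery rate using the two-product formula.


85.8673%

Using the two-product formula:
R = 100 * c * (f - t) / (f * (c - t))
Numerator = 100 * 47.27 * (2.24 - 0.33)
= 100 * 47.27 * 1.91
= 9028.57
Denominator = 2.24 * (47.27 - 0.33)
= 2.24 * 46.94
= 105.1456
R = 9028.57 / 105.1456
= 85.8673%


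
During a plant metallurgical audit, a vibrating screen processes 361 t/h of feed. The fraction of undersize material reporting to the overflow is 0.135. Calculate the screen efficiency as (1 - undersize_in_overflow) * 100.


86.5%

Screen efficiency = (1 - fraction of undersize in overflow) * 100
= (1 - 0.135) * 100
= 0.865 * 100
= 86.5%


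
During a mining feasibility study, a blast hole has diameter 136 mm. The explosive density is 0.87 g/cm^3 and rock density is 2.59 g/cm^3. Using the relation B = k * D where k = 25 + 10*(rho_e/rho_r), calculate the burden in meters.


First, compute k:
rho_e / rho_r = 0.87 / 2.59 = 0.3359073359
k = 25 + 10 * 0.3359073359 = 28.35907336
Then, compute burden:
B = k * D / 1000 = 28.35907336 * 136 / 1000
= 3856.833977 / 1000
= 3.8568 m

3.8568 m


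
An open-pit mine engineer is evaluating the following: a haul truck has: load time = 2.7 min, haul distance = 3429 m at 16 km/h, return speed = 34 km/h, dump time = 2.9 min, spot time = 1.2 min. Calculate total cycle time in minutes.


25.7099 min

Convert haul speed to m/min: 16 * 1000/60 = 266.6666667 m/min
Haul time = 3429 / 266.6666667 = 12.85875 min
Convert return speed to m/min: 34 * 1000/60 = 566.6666667 m/min
Return time = 3429 / 566.6666667 = 6.051176471 min
Total cycle time:
= 2.7 + 12.85875 + 2.9 + 6.051176471 + 1.2
= 25.7099 min


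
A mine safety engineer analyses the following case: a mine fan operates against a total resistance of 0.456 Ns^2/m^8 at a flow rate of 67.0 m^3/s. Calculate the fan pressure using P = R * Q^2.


Compute Q^2:
Q^2 = 67.0^2 = 4489.0
Compute pressure:
P = R * Q^2 = 0.456 * 4489.0
= 2046.984 Pa

2046.984 Pa


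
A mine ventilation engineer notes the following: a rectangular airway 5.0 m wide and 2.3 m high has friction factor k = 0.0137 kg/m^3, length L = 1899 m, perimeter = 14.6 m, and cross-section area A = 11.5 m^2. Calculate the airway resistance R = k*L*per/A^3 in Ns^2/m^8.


0.2497 Ns^2/m^8

Compute the numerator:
k * L * per = 0.0137 * 1899 * 14.6
= 379.83798
Compute the denominator:
A^3 = 11.5^3 = 1520.875
Resistance:
R = 379.83798 / 1520.875
= 0.2497 Ns^2/m^8


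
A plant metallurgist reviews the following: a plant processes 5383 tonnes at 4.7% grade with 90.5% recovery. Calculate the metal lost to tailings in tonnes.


Total metal in feed:
= 5383 * 4.7 / 100 = 253.001 tonnes
Metal recovered:
= 253.001 * 90.5 / 100 = 228.965905 tonnes
Metal lost to tailings:
= 253.001 - 228.965905
= 24.0351 tonnes

24.0351 tonnes


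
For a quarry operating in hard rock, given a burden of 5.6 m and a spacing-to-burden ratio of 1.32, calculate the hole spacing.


7.392 m

Spacing = burden * ratio
= 5.6 * 1.32
= 7.392 m


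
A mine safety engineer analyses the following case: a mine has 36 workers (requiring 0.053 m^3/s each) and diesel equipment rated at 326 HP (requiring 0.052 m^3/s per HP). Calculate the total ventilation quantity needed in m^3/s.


Airflow for workers:
Q_people = 36 * 0.053 = 1.908 m^3/s
Airflow for diesel equipment:
Q_diesel = 326 * 0.052 = 16.952 m^3/s
Total ventilation:
Q_total = 1.908 + 16.952
= 18.86 m^3/s

18.86 m^3/s


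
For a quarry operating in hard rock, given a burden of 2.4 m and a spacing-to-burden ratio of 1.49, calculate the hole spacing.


Spacing = burden * ratio
= 2.4 * 1.49
= 3.576 m

3.576 m


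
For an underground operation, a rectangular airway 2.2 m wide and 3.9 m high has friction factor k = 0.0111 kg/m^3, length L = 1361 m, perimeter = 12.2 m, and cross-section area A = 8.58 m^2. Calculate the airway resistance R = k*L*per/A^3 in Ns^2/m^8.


Compute the numerator:
k * L * per = 0.0111 * 1361 * 12.2
= 184.30662
Compute the denominator:
A^3 = 8.58^3 = 631.628712
Resistance:
R = 184.30662 / 631.628712
= 0.2918 Ns^2/m^8

0.2918 Ns^2/m^8


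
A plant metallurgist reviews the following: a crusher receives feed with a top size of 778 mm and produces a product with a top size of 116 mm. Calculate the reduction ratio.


6.7069

Reduction ratio = feed size / product size
= 778 / 116
= 6.7069


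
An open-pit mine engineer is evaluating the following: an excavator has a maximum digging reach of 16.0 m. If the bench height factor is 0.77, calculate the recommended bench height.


12.32 m

Bench height = reach * factor
= 16.0 * 0.77
= 12.32 m


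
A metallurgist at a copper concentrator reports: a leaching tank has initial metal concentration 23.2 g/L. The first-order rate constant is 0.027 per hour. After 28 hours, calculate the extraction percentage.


53.0459%

Compute the exponent:
-k * t = -0.027 * 28 = -0.756
Remaining concentration:
C = 23.2 * exp(-0.756)
= 23.2 * 0.469540839
= 10.89334747 g/L
Extracted = 23.2 - 10.89334747 = 12.30665253 g/L
Extraction % = 12.30665253 / 23.2 * 100
= 53.0459%


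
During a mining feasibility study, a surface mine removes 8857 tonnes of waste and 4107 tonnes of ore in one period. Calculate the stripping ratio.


2.1566

Stripping ratio = waste tonnage / ore tonnage
= 8857 / 4107
= 2.1566


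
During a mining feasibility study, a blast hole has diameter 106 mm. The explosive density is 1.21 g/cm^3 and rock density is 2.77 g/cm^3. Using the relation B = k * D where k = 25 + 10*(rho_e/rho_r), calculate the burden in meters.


First, compute k:
rho_e / rho_r = 1.21 / 2.77 = 0.4368231047
k = 25 + 10 * 0.4368231047 = 29.36823105
Then, compute burden:
B = k * D / 1000 = 29.36823105 * 106 / 1000
= 3113.032491 / 1000
= 3.113 m

3.113 m


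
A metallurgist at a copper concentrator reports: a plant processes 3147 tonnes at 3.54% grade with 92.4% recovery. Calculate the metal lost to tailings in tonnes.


8.4667 tonnes

Total metal in feed:
= 3147 * 3.54 / 100 = 111.4038 tonnes
Metal recovered:
= 111.4038 * 92.4 / 100 = 102.9371112 tonnes
Metal lost to tailings:
= 111.4038 - 102.9371112
= 8.4667 tonnes


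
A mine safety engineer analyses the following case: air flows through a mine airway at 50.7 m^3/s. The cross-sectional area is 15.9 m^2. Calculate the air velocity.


Velocity = flow rate / cross-sectional area
= 50.7 / 15.9
= 3.1887 m/s

3.1887 m/s


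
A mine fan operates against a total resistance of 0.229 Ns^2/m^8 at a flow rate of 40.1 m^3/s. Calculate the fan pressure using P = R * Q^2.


Compute Q^2:
Q^2 = 40.1^2 = 1608.01
Compute pressure:
P = R * Q^2 = 0.229 * 1608.01
= 368.2343 Pa

368.2343 Pa


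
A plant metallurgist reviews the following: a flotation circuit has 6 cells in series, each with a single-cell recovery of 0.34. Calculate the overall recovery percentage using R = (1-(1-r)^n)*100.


Complement of single-cell recovery:
1 - r = 1 - 0.34 = 0.66
Raise to power n:
(1 - r)^6 = 0.66^6 = 0.08265395002
Overall recovery:
R = (1 - 0.08265395002) * 100
= 91.7346%

91.7346%


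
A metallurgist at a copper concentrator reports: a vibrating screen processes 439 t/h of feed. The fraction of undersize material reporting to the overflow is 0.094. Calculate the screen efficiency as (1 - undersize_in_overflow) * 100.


90.6%

Screen efficiency = (1 - fraction of undersize in overflow) * 100
= (1 - 0.094) * 100
= 0.906 * 100
= 90.6%


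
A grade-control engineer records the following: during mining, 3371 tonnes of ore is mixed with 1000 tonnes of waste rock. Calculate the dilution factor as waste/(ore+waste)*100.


Total material = ore + waste
= 3371 + 1000 = 4371 tonnes
Dilution = waste / total * 100
= 1000 / 4371 * 100
= 0.2287805994 * 100
= 22.8781%

22.8781%


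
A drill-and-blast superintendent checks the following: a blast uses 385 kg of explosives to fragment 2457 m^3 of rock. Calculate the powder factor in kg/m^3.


0.1567 kg/m^3

Powder factor = explosive mass / rock volume
= 385 / 2457
= 0.1567 kg/m^3


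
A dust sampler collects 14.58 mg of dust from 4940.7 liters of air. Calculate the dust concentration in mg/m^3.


Convert liters to m^3: 1 m^3 = 1000 L
Concentration = mass / volume * 1000
= 14.58 / 4940.7 * 1000
= 0.002950998846 * 1000
= 2.951 mg/m^3

2.951 mg/m^3


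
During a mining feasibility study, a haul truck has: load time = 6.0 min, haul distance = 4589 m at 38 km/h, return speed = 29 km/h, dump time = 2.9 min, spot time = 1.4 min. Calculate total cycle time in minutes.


Convert haul speed to m/min: 38 * 1000/60 = 633.3333333 m/min
Haul time = 4589 / 633.3333333 = 7.245789474 min
Convert return speed to m/min: 29 * 1000/60 = 483.3333333 m/min
Return time = 4589 / 483.3333333 = 9.494482759 min
Total cycle time:
= 6.0 + 7.245789474 + 2.9 + 9.494482759 + 1.4
= 27.0403 min

27.0403 min


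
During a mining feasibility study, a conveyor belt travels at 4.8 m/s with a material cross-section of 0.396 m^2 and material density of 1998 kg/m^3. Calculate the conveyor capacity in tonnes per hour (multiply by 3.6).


13672.0742 t/h

Volumetric flow = speed * area
= 4.8 * 0.396 = 1.9008 m^3/s
Mass flow = volumetric * density
= 1.9008 * 1998 = 3797.7984 kg/s
Convert to t/h: multiply by 3.6
Capacity = 3797.7984 * 3.6
= 13672.0742 t/h


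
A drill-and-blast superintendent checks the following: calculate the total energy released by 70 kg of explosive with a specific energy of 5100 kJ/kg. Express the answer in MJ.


Energy = mass * specific_energy / 1000
= 70 * 5100 / 1000
= 357000 / 1000
= 357.0 MJ

357.0 MJ


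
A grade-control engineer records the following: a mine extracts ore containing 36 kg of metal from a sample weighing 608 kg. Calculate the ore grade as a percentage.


5.9211%

Ore grade = (metal mass / ore mass) * 100
= (36 / 608) * 100
= 0.05921052632 * 100
= 5.9211%


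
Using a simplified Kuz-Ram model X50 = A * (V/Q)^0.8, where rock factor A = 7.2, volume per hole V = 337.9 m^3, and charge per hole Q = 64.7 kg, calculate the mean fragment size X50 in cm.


Compute V/Q:
V/Q = 337.9 / 64.7 = 5.222565688
Raise to the power 0.8:
(V/Q)^0.8 = 5.222565688^0.8 = 3.752382733
Multiply by A:
X50 = 7.2 * 3.752382733
= 27.0172 cm

27.0172 cm


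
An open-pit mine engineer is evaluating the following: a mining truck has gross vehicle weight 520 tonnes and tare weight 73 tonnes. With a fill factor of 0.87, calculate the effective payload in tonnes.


388.89 tonnes

Maximum payload = gross - tare
= 520 - 73 = 447 tonnes
Effective payload = max payload * fill factor
= 447 * 0.87
= 388.89 tonnes


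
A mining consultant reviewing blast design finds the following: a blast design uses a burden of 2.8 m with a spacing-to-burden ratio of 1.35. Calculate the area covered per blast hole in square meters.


First, find the spacing:
Spacing = burden * ratio = 2.8 * 1.35
= 3.78 m
Then, calculate the area:
Area = burden * spacing = 2.8 * 3.78
= 10.584 m^2

10.584 m^2


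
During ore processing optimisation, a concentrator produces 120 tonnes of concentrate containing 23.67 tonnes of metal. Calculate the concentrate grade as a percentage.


Grade = (metal in concentrate / concentrate mass) * 100
= (23.67 / 120) * 100
= 0.19725 * 100
= 19.725%

19.725%


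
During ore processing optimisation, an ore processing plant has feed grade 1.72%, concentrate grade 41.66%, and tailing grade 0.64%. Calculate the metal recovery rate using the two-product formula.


Using the two-product formula:
R = 100 * c * (f - t) / (f * (c - t))
Numerator = 100 * 41.66 * (1.72 - 0.64)
= 100 * 41.66 * 1.08
= 4499.28
Denominator = 1.72 * (41.66 - 0.64)
= 1.72 * 41.02
= 70.5544
R = 4499.28 / 70.5544
= 63.7704%

63.7704%


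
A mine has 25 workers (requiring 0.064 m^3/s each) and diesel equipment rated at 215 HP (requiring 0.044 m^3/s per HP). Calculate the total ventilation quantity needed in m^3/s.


11.06 m^3/s

Airflow for workers:
Q_people = 25 * 0.064 = 1.6 m^3/s
Airflow for diesel equipment:
Q_diesel = 215 * 0.044 = 9.46 m^3/s
Total ventilation:
Q_total = 1.6 + 9.46
= 11.06 m^3/s


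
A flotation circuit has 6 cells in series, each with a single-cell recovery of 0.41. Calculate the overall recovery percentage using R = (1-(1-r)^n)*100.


Complement of single-cell recovery:
1 - r = 1 - 0.41 = 0.59
Raise to power n:
(1 - r)^6 = 0.59^6 = 0.04218053364
Overall recovery:
R = (1 - 0.04218053364) * 100
= 95.7819%

95.7819%


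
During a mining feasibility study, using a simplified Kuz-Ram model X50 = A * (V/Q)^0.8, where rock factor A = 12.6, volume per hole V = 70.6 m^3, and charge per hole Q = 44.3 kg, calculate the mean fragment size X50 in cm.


18.2933 cm

Compute V/Q:
V/Q = 70.6 / 44.3 = 1.593679458
Raise to the power 0.8:
(V/Q)^0.8 = 1.593679458^0.8 = 1.45184676
Multiply by A:
X50 = 12.6 * 1.45184676
= 18.2933 cm


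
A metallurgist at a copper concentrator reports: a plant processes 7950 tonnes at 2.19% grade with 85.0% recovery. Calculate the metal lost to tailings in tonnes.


Total metal in feed:
= 7950 * 2.19 / 100 = 174.105 tonnes
Metal recovered:
= 174.105 * 85.0 / 100 = 147.98925 tonnes
Metal lost to tailings:
= 174.105 - 147.98925
= 26.1158 tonnes

26.1158 tonnes


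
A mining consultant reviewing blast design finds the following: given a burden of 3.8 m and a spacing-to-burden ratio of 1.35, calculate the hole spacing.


Spacing = burden * ratio
= 3.8 * 1.35
= 5.13 m

5.13 m


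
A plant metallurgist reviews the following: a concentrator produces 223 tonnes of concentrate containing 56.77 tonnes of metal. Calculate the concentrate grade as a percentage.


Grade = (metal in concentrate / concentrate mass) * 100
= (56.77 / 223) * 100
= 0.254573991 * 100
= 25.4574%

25.4574%


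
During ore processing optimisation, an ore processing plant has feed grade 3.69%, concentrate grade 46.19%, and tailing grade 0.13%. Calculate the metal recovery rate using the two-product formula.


Using the two-product formula:
R = 100 * c * (f - t) / (f * (c - t))
Numerator = 100 * 46.19 * (3.69 - 0.13)
= 100 * 46.19 * 3.56
= 16443.64
Denominator = 3.69 * (46.19 - 0.13)
= 3.69 * 46.06
= 169.9614
R = 16443.64 / 169.9614
= 96.7493%

96.7493%


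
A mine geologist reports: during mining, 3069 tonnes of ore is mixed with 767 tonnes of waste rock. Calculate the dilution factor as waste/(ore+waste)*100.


19.9948%

Total material = ore + waste
= 3069 + 767 = 3836 tonnes
Dilution = waste / total * 100
= 767 / 3836 * 100
= 0.1999478624 * 100
= 19.9948%
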